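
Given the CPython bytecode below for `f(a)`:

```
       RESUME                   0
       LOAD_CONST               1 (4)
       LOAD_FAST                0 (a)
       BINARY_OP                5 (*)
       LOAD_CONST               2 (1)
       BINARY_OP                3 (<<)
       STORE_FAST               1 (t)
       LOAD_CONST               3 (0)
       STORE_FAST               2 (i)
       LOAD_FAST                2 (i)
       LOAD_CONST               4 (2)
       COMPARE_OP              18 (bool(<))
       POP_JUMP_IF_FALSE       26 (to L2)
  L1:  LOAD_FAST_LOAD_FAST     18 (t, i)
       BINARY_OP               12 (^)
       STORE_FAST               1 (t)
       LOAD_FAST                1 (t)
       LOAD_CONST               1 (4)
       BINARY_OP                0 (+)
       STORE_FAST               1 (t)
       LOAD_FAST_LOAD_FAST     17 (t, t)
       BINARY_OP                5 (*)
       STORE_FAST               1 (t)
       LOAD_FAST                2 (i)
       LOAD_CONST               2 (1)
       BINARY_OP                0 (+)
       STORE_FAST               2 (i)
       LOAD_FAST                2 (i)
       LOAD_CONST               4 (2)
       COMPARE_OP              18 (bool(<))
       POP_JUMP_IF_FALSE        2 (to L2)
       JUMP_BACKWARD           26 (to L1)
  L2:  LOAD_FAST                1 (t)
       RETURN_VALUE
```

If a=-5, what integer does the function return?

1692601

LOAD_CONST → push 4. Stack: [4]
LOAD_FAST a → push -5. Stack: [4, -5]
BINARY_OP * → 4 * -5 = -20. Stack: [-20]
LOAD_CONST → push 1. Stack: [-20, 1]
BINARY_OP << → -20 << 1 = -40. Stack: [-40]
STORE_FAST t → t=-40. Stack: []
LOAD_CONST → push 0. Stack: [0]
STORE_FAST i → i=0. Stack: []
LOAD_FAST i → push 0. Stack: [0]
LOAD_CONST → push 2. Stack: [0, 2]
COMPARE_OP bool(<) → 0 vs 2 = True. Stack: [True]
POP_JUMP_IF_FALSE → pop True; no jump. Stack: []
LOAD_FAST_LOAD_FAST t,i → push -40,0. Stack: [-40, 0]
BINARY_OP ^ → -40 ^ 0 = -40. Stack: [-40]
STORE_FAST t → t=-40. Stack: []
LOAD_FAST t → push -40. Stack: [-40]
LOAD_CONST → push 4. Stack: [-40, 4]
BINARY_OP + → -40 + 4 = -36. Stack: [-36]
STORE_FAST t → t=-36. Stack: []
LOAD_FAST_LOAD_FAST t,t → push -36,-36. Stack: [-36, -36]
BINARY_OP * → -36 * -36 = 1296. Stack: [1296]
STORE_FAST t → t=1296. Stack: []
LOAD_FAST i → push 0. Stack: [0]
LOAD_CONST → push 1. Stack: [0, 1]
BINARY_OP + → 0 + 1 = 1. Stack: [1]
STORE_FAST i → i=1. Stack: []
LOAD_FAST i → push 1. Stack: [1]
LOAD_CONST → push 2. Stack: [1, 2]
COMPARE_OP bool(<) → 1 vs 2 = True. Stack: [True]
POP_JUMP_IF_FALSE → pop True; no jump. Stack: []
LOAD_FAST_LOAD_FAST t,i → push 1296,1. Stack: [1296, 1]
BINARY_OP ^ → 1296 ^ 1 = 1297. Stack: [1297]
STORE_FAST t → t=1297. Stack: []
LOAD_FAST t → push 1297. Stack: [1297]
LOAD_CONST → push 4. Stack: [1297, 4]
BINARY_OP + → 1297 + 4 = 1301. Stack: [1301]
STORE_FAST t → t=1301. Stack: []
LOAD_FAST_LOAD_FAST t,t → push 1301,1301. Stack: [1301, 1301]
BINARY_OP * → 1301 * 1301 = 1692601. Stack: [1692601]
STORE_FAST t → t=1692601. Stack: []
LOAD_FAST i → push 1. Stack: [1]
LOAD_CONST → push 1. Stack: [1, 1]
BINARY_OP + → 1 + 1 = 2. Stack: [2]
STORE_FAST i → i=2. Stack: []
LOAD_FAST i → push 2. Stack: [2]
LOAD_CONST → push 2. Stack: [2, 2]
COMPARE_OP bool(<) → 2 vs 2 = False. Stack: [False]
POP_JUMP_IF_FALSE → pop False; jump. Stack: []
LOAD_FAST t → push 1692601. Stack: [1692601]
RETURN_VALUE → return 1692601.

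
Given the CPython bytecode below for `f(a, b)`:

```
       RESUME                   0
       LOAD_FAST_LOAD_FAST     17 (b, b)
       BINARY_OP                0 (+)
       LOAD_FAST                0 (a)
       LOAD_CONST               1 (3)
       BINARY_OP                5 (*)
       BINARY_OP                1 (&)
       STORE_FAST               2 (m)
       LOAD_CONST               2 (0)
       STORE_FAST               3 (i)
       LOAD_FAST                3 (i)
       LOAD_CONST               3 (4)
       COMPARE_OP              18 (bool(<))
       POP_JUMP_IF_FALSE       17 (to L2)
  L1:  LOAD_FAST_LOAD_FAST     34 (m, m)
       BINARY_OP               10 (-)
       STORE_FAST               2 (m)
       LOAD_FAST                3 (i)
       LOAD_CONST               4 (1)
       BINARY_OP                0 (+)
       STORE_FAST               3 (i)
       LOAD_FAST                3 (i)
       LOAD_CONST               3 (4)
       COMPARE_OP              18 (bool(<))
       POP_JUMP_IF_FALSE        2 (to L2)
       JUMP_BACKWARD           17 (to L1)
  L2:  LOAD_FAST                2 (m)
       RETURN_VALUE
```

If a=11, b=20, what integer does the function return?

0

LOAD_FAST_LOAD_FAST b,b → push 20,20. Stack: [20, 20]
BINARY_OP + → 20 + 20 = 40. Stack: [40]
LOAD_FAST a → push 11. Stack: [40, 11]
LOAD_CONST → push 3. Stack: [40, 11, 3]
BINARY_OP * → 11 * 3 = 33. Stack: [40, 33]
BINARY_OP & → 40 & 33 = 32. Stack: [32]
STORE_FAST m → m=32. Stack: []
LOAD_CONST → push 0. Stack: [0]
STORE_FAST i → i=0. Stack: []
LOAD_FAST i → push 0. Stack: [0]
LOAD_CONST → push 4. Stack: [0, 4]
COMPARE_OP bool(<) → 0 vs 4 = True. Stack: [True]
POP_JUMP_IF_FALSE → pop True; no jump. Stack: []
LOAD_FAST_LOAD_FAST m,m → push 32,32. Stack: [32, 32]
BINARY_OP - → 32 - 32 = 0. Stack: [0]
STORE_FAST m → m=0. Stack: []
LOAD_FAST i → push 0. Stack: [0]
LOAD_CONST → push 1. Stack: [0, 1]
BINARY_OP + → 0 + 1 = 1. Stack: [1]
STORE_FAST i → i=1. Stack: []
LOAD_FAST i → push 1. Stack: [1]
LOAD_CONST → push 4. Stack: [1, 4]
COMPARE_OP bool(<) → 1 vs 4 = True. Stack: [True]
POP_JUMP_IF_FALSE → pop True; no jump. Stack: []
LOAD_FAST_LOAD_FAST m,m → push 0,0. Stack: [0, 0]
BINARY_OP - → 0 - 0 = 0. Stack: [0]
STORE_FAST m → m=0. Stack: []
LOAD_FAST i → push 1. Stack: [1]
LOAD_CONST → push 1. Stack: [1, 1]
BINARY_OP + → 1 + 1 = 2. Stack: [2]
STORE_FAST i → i=2. Stack: []
LOAD_FAST i → push 2. Stack: [2]
LOAD_CONST → push 4. Stack: [2, 4]
COMPARE_OP bool(<) → 2 vs 4 = True. Stack: [True]
POP_JUMP_IF_FALSE → pop True; no jump. Stack: []
LOAD_FAST_LOAD_FAST m,m → push 0,0. Stack: [0, 0]
BINARY_OP - → 0 - 0 = 0. Stack: [0]
STORE_FAST m → m=0. Stack: []
LOAD_FAST i → push 2. Stack: [2]
LOAD_CONST → push 1. Stack: [2, 1]
BINARY_OP + → 2 + 1 = 3. Stack: [3]
STORE_FAST i → i=3. Stack: []
LOAD_FAST i → push 3. Stack: [3]
LOAD_CONST → push 4. Stack: [3, 4]
COMPARE_OP bool(<) → 3 vs 4 = True. Stack: [True]
POP_JUMP_IF_FALSE → pop True; no jump. Stack: []
LOAD_FAST_LOAD_FAST m,m → push 0,0. Stack: [0, 0]
BINARY_OP - → 0 - 0 = 0. Stack: [0]
STORE_FAST m → m=0. Stack: []
LOAD_FAST i → push 3. Stack: [3]
LOAD_CONST → push 1. Stack: [3, 1]
BINARY_OP + → 3 + 1 = 4. Stack: [4]
STORE_FAST i → i=4. Stack: []
LOAD_FAST i → push 4. Stack: [4]
LOAD_CONST → push 4. Stack: [4, 4]
COMPARE_OP bool(<) → 4 vs 4 = False. Stack: [False]
POP_JUMP_IF_FALSE → pop False; jump. Stack: []
LOAD_FAST m → push 0. Stack: [0]
RETURN_VALUE → return 0.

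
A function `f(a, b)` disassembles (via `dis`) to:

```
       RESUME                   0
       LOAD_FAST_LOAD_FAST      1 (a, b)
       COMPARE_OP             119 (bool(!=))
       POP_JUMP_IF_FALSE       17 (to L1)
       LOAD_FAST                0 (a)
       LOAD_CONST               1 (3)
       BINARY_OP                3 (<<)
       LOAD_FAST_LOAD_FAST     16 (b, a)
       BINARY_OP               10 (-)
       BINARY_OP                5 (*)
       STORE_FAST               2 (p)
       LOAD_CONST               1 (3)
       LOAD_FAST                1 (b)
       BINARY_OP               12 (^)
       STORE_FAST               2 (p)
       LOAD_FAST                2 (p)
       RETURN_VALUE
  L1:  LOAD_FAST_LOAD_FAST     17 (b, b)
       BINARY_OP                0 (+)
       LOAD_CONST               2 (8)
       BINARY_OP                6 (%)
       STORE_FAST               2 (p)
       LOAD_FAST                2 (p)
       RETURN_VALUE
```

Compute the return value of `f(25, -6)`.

LOAD_FAST_LOAD_FAST a,b → push 25,-6. Stack: [25, -6]
COMPARE_OP bool(!=) → 25 vs -6 = True. Stack: [True]
POP_JUMP_IF_FALSE → pop True; no jump. Stack: []
LOAD_FAST a → push 25. Stack: [25]
LOAD_CONST → push 3. Stack: [25, 3]
BINARY_OP << → 25 << 3 = 200. Stack: [200]
LOAD_FAST_LOAD_FAST b,a → push -6,25. Stack: [200, -6, 25]
BINARY_OP - → -6 - 25 = -31. Stack: [200, -31]
BINARY_OP * → 200 * -31 = -6200. Stack: [-6200]
STORE_FAST p → p=-6200. Stack: []
LOAD_CONST → push 3. Stack: [3]
LOAD_FAST b → push -6. Stack: [3, -6]
BINARY_OP ^ → 3 ^ -6 = -7. Stack: [-7]
STORE_FAST p → p=-7. Stack: []
LOAD_FAST p → push -7. Stack: [-7]
RETURN_VALUE → return -7.

-7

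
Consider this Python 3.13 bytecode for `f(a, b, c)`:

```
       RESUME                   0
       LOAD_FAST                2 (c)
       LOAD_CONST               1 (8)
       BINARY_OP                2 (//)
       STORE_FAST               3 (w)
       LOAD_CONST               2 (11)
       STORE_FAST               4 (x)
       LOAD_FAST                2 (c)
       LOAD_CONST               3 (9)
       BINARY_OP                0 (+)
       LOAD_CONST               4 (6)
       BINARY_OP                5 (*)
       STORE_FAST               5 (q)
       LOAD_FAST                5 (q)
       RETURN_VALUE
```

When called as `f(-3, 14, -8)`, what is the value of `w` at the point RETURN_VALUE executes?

-1

LOAD_FAST c → push -8. Stack: [-8]
LOAD_CONST → push 8. Stack: [-8, 8]
BINARY_OP // → -8 // 8 = -1. Stack: [-1]
STORE_FAST w → w=-1. Stack: []
LOAD_CONST → push 11. Stack: [11]
STORE_FAST x → x=11. Stack: []
LOAD_FAST c → push -8. Stack: [-8]
LOAD_CONST → push 9. Stack: [-8, 9]
BINARY_OP + → -8 + 9 = 1. Stack: [1]
LOAD_CONST → push 6. Stack: [1, 6]
BINARY_OP * → 1 * 6 = 6. Stack: [6]
STORE_FAST q → q=6. Stack: []
LOAD_FAST q → push 6. Stack: [6]
RETURN_VALUE → return 6.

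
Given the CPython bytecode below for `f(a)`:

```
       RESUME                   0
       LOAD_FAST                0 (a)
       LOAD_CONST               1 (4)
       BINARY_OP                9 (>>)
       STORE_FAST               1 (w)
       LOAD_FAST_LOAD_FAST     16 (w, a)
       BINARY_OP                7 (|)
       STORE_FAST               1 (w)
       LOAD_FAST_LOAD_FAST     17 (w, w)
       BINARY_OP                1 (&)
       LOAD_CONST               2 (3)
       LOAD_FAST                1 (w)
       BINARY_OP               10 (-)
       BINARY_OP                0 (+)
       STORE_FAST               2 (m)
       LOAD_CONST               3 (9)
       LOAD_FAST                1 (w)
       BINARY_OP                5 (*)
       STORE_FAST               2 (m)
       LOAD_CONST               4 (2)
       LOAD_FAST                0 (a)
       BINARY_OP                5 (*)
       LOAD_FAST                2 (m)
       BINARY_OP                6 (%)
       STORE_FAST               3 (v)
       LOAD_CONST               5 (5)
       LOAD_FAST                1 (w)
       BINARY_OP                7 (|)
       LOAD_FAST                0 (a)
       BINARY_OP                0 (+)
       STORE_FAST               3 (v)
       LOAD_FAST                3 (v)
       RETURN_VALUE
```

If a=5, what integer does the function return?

10

LOAD_FAST a → push 5. Stack: [5]
LOAD_CONST → push 4. Stack: [5, 4]
BINARY_OP >> → 5 >> 4 = 0. Stack: [0]
STORE_FAST w → w=0. Stack: []
LOAD_FAST_LOAD_FAST w,a → push 0,5. Stack: [0, 5]
BINARY_OP | → 0 | 5 = 5. Stack: [5]
STORE_FAST w → w=5. Stack: []
LOAD_FAST_LOAD_FAST w,w → push 5,5. Stack: [5, 5]
BINARY_OP & → 5 & 5 = 5. Stack: [5]
LOAD_CONST → push 3. Stack: [5, 3]
LOAD_FAST w → push 5. Stack: [5, 3, 5]
BINARY_OP - → 3 - 5 = -2. Stack: [5, -2]
BINARY_OP + → 5 + -2 = 3. Stack: [3]
STORE_FAST m → m=3. Stack: []
LOAD_CONST → push 9. Stack: [9]
LOAD_FAST w → push 5. Stack: [9, 5]
BINARY_OP * → 9 * 5 = 45. Stack: [45]
STORE_FAST m → m=45. Stack: []
LOAD_CONST → push 2. Stack: [2]
LOAD_FAST a → push 5. Stack: [2, 5]
BINARY_OP * → 2 * 5 = 10. Stack: [10]
LOAD_FAST m → push 45. Stack: [10, 45]
BINARY_OP % → 10 % 45 = 10. Stack: [10]
STORE_FAST v → v=10. Stack: []
LOAD_CONST → push 5. Stack: [5]
LOAD_FAST w → push 5. Stack: [5, 5]
BINARY_OP | → 5 | 5 = 5. Stack: [5]
LOAD_FAST a → push 5. Stack: [5, 5]
BINARY_OP + → 5 + 5 = 10. Stack: [10]
STORE_FAST v → v=10. Stack: []
LOAD_FAST v → push 10. Stack: [10]
RETURN_VALUE → return 10.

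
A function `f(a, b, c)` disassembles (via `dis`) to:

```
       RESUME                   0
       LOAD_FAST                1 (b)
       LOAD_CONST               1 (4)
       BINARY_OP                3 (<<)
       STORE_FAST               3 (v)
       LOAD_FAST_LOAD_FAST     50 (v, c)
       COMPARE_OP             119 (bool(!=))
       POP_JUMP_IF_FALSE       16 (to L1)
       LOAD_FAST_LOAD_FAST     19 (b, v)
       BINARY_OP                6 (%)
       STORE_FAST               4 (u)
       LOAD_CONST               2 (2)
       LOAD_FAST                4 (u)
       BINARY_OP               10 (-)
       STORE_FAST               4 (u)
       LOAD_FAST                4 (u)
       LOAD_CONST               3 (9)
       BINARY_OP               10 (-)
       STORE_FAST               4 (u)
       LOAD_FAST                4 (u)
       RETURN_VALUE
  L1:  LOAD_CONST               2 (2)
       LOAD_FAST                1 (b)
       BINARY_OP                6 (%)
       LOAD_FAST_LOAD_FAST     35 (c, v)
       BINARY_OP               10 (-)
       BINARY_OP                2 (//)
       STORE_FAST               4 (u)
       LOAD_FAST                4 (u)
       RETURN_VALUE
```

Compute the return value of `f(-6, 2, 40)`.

-9

LOAD_FAST b → push 2. Stack: [2]
LOAD_CONST → push 4. Stack: [2, 4]
BINARY_OP << → 2 << 4 = 32. Stack: [32]
STORE_FAST v → v=32. Stack: []
LOAD_FAST_LOAD_FAST v,c → push 32,40. Stack: [32, 40]
COMPARE_OP bool(!=) → 32 vs 40 = True. Stack: [True]
POP_JUMP_IF_FALSE → pop True; no jump. Stack: []
LOAD_FAST_LOAD_FAST b,v → push 2,32. Stack: [2, 32]
BINARY_OP % → 2 % 32 = 2. Stack: [2]
STORE_FAST u → u=2. Stack: []
LOAD_CONST → push 2. Stack: [2]
LOAD_FAST u → push 2. Stack: [2, 2]
BINARY_OP - → 2 - 2 = 0. Stack: [0]
STORE_FAST u → u=0. Stack: []
LOAD_FAST u → push 0. Stack: [0]
LOAD_CONST → push 9. Stack: [0, 9]
BINARY_OP - → 0 - 9 = -9. Stack: [-9]
STORE_FAST u → u=-9. Stack: []
LOAD_FAST u → push -9. Stack: [-9]
RETURN_VALUE → return -9.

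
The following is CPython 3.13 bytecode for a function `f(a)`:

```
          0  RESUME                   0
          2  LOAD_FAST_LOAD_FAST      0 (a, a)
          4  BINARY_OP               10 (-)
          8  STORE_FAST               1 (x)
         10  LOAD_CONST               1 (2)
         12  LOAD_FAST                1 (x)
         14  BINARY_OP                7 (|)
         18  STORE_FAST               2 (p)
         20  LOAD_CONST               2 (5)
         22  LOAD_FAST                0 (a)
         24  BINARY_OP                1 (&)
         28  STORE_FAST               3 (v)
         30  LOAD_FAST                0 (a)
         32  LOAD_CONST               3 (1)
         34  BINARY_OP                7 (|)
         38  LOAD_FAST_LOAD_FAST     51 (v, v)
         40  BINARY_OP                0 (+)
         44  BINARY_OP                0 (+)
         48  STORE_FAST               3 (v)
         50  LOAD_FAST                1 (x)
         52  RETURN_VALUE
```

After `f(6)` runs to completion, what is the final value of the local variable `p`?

LOAD_FAST_LOAD_FAST a,a → push 6,6. Stack: [6, 6]
BINARY_OP - → 6 - 6 = 0. Stack: [0]
STORE_FAST x → x=0. Stack: []
LOAD_CONST → push 2. Stack: [2]
LOAD_FAST x → push 0. Stack: [2, 0]
BINARY_OP | → 2 | 0 = 2. Stack: [2]
STORE_FAST p → p=2. Stack: []
LOAD_CONST → push 5. Stack: [5]
LOAD_FAST a → push 6. Stack: [5, 6]
BINARY_OP & → 5 & 6 = 4. Stack: [4]
STORE_FAST v → v=4. Stack: []
LOAD_FAST a → push 6. Stack: [6]
LOAD_CONST → push 1. Stack: [6, 1]
BINARY_OP | → 6 | 1 = 7. Stack: [7]
LOAD_FAST_LOAD_FAST v,v → push 4,4. Stack: [7, 4, 4]
BINARY_OP + → 4 + 4 = 8. Stack: [7, 8]
BINARY_OP + → 7 + 8 = 15. Stack: [15]
STORE_FAST v → v=15. Stack: []
LOAD_FAST x → push 0. Stack: [0]
RETURN_VALUE → return 0.

2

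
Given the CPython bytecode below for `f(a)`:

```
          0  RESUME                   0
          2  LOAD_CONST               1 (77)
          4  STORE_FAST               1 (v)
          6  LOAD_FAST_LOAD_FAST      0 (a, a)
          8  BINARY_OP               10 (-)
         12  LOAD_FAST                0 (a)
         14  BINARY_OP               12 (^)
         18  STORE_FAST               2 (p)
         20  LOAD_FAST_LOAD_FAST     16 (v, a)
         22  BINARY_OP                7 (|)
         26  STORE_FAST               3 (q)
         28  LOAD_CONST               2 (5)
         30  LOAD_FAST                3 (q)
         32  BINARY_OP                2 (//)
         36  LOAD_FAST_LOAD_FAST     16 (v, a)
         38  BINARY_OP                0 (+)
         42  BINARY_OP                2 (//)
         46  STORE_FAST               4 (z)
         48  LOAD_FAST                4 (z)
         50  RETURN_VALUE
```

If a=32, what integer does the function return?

0

LOAD_CONST → push 77. Stack: [77]
STORE_FAST v → v=77. Stack: []
LOAD_FAST_LOAD_FAST a,a → push 32,32. Stack: [32, 32]
BINARY_OP - → 32 - 32 = 0. Stack: [0]
LOAD_FAST a → push 32. Stack: [0, 32]
BINARY_OP ^ → 0 ^ 32 = 32. Stack: [32]
STORE_FAST p → p=32. Stack: []
LOAD_FAST_LOAD_FAST v,a → push 77,32. Stack: [77, 32]
BINARY_OP | → 77 | 32 = 109. Stack: [109]
STORE_FAST q → q=109. Stack: []
LOAD_CONST → push 5. Stack: [5]
LOAD_FAST q → push 109. Stack: [5, 109]
BINARY_OP // → 5 // 109 = 0. Stack: [0]
LOAD_FAST_LOAD_FAST v,a → push 77,32. Stack: [0, 77, 32]
BINARY_OP + → 77 + 32 = 109. Stack: [0, 109]
BINARY_OP // → 0 // 109 = 0. Stack: [0]
STORE_FAST z → z=0. Stack: []
LOAD_FAST z → push 0. Stack: [0]
RETURN_VALUE → return 0.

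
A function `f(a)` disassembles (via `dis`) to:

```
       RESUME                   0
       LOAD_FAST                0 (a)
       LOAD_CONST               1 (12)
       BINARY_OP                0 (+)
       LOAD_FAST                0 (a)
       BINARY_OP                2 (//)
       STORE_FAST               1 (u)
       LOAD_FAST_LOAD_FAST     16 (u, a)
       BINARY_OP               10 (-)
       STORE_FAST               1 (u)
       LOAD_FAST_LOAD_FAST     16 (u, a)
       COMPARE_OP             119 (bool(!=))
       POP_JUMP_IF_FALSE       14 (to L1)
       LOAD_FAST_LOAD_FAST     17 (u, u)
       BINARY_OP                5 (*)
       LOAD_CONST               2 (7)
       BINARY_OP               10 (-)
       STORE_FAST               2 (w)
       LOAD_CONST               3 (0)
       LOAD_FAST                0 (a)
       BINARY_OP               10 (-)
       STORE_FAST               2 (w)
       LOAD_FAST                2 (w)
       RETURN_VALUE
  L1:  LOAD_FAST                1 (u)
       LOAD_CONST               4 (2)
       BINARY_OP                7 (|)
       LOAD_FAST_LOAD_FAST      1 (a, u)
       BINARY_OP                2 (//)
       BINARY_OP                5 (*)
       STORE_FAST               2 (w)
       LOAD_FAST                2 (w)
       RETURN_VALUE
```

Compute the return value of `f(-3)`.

3

LOAD_FAST a → push -3. Stack: [-3]
LOAD_CONST → push 12. Stack: [-3, 12]
BINARY_OP + → -3 + 12 = 9. Stack: [9]
LOAD_FAST a → push -3. Stack: [9, -3]
BINARY_OP // → 9 // -3 = -3. Stack: [-3]
STORE_FAST u → u=-3. Stack: []
LOAD_FAST_LOAD_FAST u,a → push -3,-3. Stack: [-3, -3]
BINARY_OP - → -3 - -3 = 0. Stack: [0]
STORE_FAST u → u=0. Stack: []
LOAD_FAST_LOAD_FAST u,a → push 0,-3. Stack: [0, -3]
COMPARE_OP bool(!=) → 0 vs -3 = True. Stack: [True]
POP_JUMP_IF_FALSE → pop True; no jump. Stack: []
LOAD_FAST_LOAD_FAST u,u → push 0,0. Stack: [0, 0]
BINARY_OP * → 0 * 0 = 0. Stack: [0]
LOAD_CONST → push 7. Stack: [0, 7]
BINARY_OP - → 0 - 7 = -7. Stack: [-7]
STORE_FAST w → w=-7. Stack: []
LOAD_CONST → push 0. Stack: [0]
LOAD_FAST a → push -3. Stack: [0, -3]
BINARY_OP - → 0 - -3 = 3. Stack: [3]
STORE_FAST w → w=3. Stack: []
LOAD_FAST w → push 3. Stack: [3]
RETURN_VALUE → return 3.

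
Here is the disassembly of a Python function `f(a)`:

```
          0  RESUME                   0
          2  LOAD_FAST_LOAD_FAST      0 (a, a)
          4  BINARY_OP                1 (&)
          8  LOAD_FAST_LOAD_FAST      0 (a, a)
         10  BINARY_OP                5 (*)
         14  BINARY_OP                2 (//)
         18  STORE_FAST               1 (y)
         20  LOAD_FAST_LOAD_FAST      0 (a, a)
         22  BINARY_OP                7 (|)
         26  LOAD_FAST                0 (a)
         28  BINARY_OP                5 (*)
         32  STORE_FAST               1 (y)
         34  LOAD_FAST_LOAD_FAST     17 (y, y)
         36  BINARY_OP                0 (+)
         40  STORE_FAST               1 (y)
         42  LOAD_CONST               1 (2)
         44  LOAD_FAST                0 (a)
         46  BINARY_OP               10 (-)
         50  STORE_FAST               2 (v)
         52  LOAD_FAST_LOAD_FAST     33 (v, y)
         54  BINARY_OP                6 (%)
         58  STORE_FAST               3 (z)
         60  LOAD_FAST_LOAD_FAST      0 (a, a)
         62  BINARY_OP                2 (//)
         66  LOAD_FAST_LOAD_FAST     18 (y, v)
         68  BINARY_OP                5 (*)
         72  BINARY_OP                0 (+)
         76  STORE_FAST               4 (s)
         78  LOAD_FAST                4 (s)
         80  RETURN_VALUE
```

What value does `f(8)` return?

-767

LOAD_FAST_LOAD_FAST a,a → push 8,8. Stack: [8, 8]
BINARY_OP & → 8 & 8 = 8. Stack: [8]
LOAD_FAST_LOAD_FAST a,a → push 8,8. Stack: [8, 8, 8]
BINARY_OP * → 8 * 8 = 64. Stack: [8, 64]
BINARY_OP // → 8 // 64 = 0. Stack: [0]
STORE_FAST y → y=0. Stack: []
LOAD_FAST_LOAD_FAST a,a → push 8,8. Stack: [8, 8]
BINARY_OP | → 8 | 8 = 8. Stack: [8]
LOAD_FAST a → push 8. Stack: [8, 8]
BINARY_OP * → 8 * 8 = 64. Stack: [64]
STORE_FAST y → y=64. Stack: []
LOAD_FAST_LOAD_FAST y,y → push 64,64. Stack: [64, 64]
BINARY_OP + → 64 + 64 = 128. Stack: [128]
STORE_FAST y → y=128. Stack: []
LOAD_CONST → push 2. Stack: [2]
LOAD_FAST a → push 8. Stack: [2, 8]
BINARY_OP - → 2 - 8 = -6. Stack: [-6]
STORE_FAST v → v=-6. Stack: []
LOAD_FAST_LOAD_FAST v,y → push -6,128. Stack: [-6, 128]
BINARY_OP % → -6 % 128 = 122. Stack: [122]
STORE_FAST z → z=122. Stack: []
LOAD_FAST_LOAD_FAST a,a → push 8,8. Stack: [8, 8]
BINARY_OP // → 8 // 8 = 1. Stack: [1]
LOAD_FAST_LOAD_FAST y,v → push 128,-6. Stack: [1, 128, -6]
BINARY_OP * → 128 * -6 = -768. Stack: [1, -768]
BINARY_OP + → 1 + -768 = -767. Stack: [-767]
STORE_FAST s → s=-767. Stack: []
LOAD_FAST s → push -767. Stack: [-767]
RETURN_VALUE → return -767.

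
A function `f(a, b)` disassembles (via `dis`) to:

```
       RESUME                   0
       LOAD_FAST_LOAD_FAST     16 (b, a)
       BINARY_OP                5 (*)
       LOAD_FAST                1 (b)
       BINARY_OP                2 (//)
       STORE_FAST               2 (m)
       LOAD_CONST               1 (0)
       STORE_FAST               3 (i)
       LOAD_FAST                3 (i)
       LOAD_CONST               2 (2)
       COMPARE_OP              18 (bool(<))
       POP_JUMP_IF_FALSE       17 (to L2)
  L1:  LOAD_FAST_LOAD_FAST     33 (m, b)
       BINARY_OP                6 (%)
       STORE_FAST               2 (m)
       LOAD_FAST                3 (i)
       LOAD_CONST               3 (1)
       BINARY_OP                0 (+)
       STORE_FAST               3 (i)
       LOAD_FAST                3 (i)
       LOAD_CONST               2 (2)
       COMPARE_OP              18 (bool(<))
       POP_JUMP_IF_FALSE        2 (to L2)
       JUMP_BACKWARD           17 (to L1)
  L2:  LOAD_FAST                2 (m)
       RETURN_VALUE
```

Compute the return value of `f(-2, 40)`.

38

LOAD_FAST_LOAD_FAST b,a → push 40,-2. Stack: [40, -2]
BINARY_OP * → 40 * -2 = -80. Stack: [-80]
LOAD_FAST b → push 40. Stack: [-80, 40]
BINARY_OP // → -80 // 40 = -2. Stack: [-2]
STORE_FAST m → m=-2. Stack: []
LOAD_CONST → push 0. Stack: [0]
STORE_FAST i → i=0. Stack: []
LOAD_FAST i → push 0. Stack: [0]
LOAD_CONST → push 2. Stack: [0, 2]
COMPARE_OP bool(<) → 0 vs 2 = True. Stack: [True]
POP_JUMP_IF_FALSE → pop True; no jump. Stack: []
LOAD_FAST_LOAD_FAST m,b → push -2,40. Stack: [-2, 40]
BINARY_OP % → -2 % 40 = 38. Stack: [38]
STORE_FAST m → m=38. Stack: []
LOAD_FAST i → push 0. Stack: [0]
LOAD_CONST → push 1. Stack: [0, 1]
BINARY_OP + → 0 + 1 = 1. Stack: [1]
STORE_FAST i → i=1. Stack: []
LOAD_FAST i → push 1. Stack: [1]
LOAD_CONST → push 2. Stack: [1, 2]
COMPARE_OP bool(<) → 1 vs 2 = True. Stack: [True]
POP_JUMP_IF_FALSE → pop True; no jump. Stack: []
LOAD_FAST_LOAD_FAST m,b → push 38,40. Stack: [38, 40]
BINARY_OP % → 38 % 40 = 38. Stack: [38]
STORE_FAST m → m=38. Stack: []
LOAD_FAST i → push 1. Stack: [1]
LOAD_CONST → push 1. Stack: [1, 1]
BINARY_OP + → 1 + 1 = 2. Stack: [2]
STORE_FAST i → i=2. Stack: []
LOAD_FAST i → push 2. Stack: [2]
LOAD_CONST → push 2. Stack: [2, 2]
COMPARE_OP bool(<) → 2 vs 2 = False. Stack: [False]
POP_JUMP_IF_FALSE → pop False; jump. Stack: []
LOAD_FAST m → push 38. Stack: [38]
RETURN_VALUE → return 38.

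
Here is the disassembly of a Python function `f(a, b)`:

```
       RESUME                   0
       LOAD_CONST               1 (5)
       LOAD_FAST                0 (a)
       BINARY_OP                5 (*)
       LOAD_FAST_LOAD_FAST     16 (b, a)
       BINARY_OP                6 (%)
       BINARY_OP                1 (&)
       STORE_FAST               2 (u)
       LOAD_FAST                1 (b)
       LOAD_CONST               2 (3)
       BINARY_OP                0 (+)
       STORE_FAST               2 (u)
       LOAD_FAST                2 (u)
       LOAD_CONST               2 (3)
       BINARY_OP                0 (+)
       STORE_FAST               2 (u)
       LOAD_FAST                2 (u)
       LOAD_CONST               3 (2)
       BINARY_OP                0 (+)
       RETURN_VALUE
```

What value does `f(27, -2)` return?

LOAD_CONST → push 5. Stack: [5]
LOAD_FAST a → push 27. Stack: [5, 27]
BINARY_OP * → 5 * 27 = 135. Stack: [135]
LOAD_FAST_LOAD_FAST b,a → push -2,27. Stack: [135, -2, 27]
BINARY_OP % → -2 % 27 = 25. Stack: [135, 25]
BINARY_OP & → 135 & 25 = 1. Stack: [1]
STORE_FAST u → u=1. Stack: []
LOAD_FAST b → push -2. Stack: [-2]
LOAD_CONST → push 3. Stack: [-2, 3]
BINARY_OP + → -2 + 3 = 1. Stack: [1]
STORE_FAST u → u=1. Stack: []
LOAD_FAST u → push 1. Stack: [1]
LOAD_CONST → push 3. Stack: [1, 3]
BINARY_OP + → 1 + 3 = 4. Stack: [4]
STORE_FAST u → u=4. Stack: []
LOAD_FAST u → push 4. Stack: [4]
LOAD_CONST → push 2. Stack: [4, 2]
BINARY_OP + → 4 + 2 = 6. Stack: [6]
RETURN_VALUE → return 6.

6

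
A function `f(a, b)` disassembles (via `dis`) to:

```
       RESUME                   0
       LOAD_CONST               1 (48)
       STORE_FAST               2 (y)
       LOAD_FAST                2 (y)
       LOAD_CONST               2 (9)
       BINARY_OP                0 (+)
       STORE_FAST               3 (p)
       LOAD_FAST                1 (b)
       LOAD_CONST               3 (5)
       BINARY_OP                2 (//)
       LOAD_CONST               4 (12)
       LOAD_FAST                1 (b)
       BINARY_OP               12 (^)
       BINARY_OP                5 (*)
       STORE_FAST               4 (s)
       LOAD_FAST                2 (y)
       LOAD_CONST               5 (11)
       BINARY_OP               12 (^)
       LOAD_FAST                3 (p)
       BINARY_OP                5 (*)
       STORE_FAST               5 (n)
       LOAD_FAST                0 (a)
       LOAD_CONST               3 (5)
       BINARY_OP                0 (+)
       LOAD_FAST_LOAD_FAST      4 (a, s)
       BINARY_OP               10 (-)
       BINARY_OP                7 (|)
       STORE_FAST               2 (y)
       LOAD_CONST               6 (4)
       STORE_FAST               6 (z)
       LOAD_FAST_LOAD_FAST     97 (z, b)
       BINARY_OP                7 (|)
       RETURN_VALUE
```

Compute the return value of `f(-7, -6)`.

-2

LOAD_CONST → push 48. Stack: [48]
STORE_FAST y → y=48. Stack: []
LOAD_FAST y → push 48. Stack: [48]
LOAD_CONST → push 9. Stack: [48, 9]
BINARY_OP + → 48 + 9 = 57. Stack: [57]
STORE_FAST p → p=57. Stack: []
LOAD_FAST b → push -6. Stack: [-6]
LOAD_CONST → push 5. Stack: [-6, 5]
BINARY_OP // → -6 // 5 = -2. Stack: [-2]
LOAD_CONST → push 12. Stack: [-2, 12]
LOAD_FAST b → push -6. Stack: [-2, 12, -6]
BINARY_OP ^ → 12 ^ -6 = -10. Stack: [-2, -10]
BINARY_OP * → -2 * -10 = 20. Stack: [20]
STORE_FAST s → s=20. Stack: []
LOAD_FAST y → push 48. Stack: [48]
LOAD_CONST → push 11. Stack: [48, 11]
BINARY_OP ^ → 48 ^ 11 = 59. Stack: [59]
LOAD_FAST p → push 57. Stack: [59, 57]
BINARY_OP * → 59 * 57 = 3363. Stack: [3363]
STORE_FAST n → n=3363. Stack: []
LOAD_FAST a → push -7. Stack: [-7]
LOAD_CONST → push 5. Stack: [-7, 5]
BINARY_OP + → -7 + 5 = -2. Stack: [-2]
LOAD_FAST_LOAD_FAST a,s → push -7,20. Stack: [-2, -7, 20]
BINARY_OP - → -7 - 20 = -27. Stack: [-2, -27]
BINARY_OP | → -2 | -27 = -1. Stack: [-1]
STORE_FAST y → y=-1. Stack: []
LOAD_CONST → push 4. Stack: [4]
STORE_FAST z → z=4. Stack: []
LOAD_FAST_LOAD_FAST z,b → push 4,-6. Stack: [4, -6]
BINARY_OP | → 4 | -6 = -2. Stack: [-2]
RETURN_VALUE → return -2.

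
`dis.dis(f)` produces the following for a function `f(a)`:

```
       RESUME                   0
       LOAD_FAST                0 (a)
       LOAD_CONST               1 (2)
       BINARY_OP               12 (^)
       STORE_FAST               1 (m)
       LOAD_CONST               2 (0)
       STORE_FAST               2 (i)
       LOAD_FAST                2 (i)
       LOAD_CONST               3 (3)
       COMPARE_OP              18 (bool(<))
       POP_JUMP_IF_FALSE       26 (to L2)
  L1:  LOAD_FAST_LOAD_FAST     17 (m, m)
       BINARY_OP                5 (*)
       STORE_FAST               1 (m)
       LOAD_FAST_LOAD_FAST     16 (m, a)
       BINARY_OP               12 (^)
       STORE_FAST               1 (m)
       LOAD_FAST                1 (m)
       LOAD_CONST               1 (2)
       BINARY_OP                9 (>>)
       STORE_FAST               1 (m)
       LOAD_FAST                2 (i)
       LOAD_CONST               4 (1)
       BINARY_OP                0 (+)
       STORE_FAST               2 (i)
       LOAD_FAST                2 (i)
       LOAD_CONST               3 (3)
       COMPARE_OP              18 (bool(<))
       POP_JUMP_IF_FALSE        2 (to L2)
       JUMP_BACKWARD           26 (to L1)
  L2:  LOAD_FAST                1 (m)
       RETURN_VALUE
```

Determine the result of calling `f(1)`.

0

LOAD_FAST a → push 1. Stack: [1]
LOAD_CONST → push 2. Stack: [1, 2]
BINARY_OP ^ → 1 ^ 2 = 3. Stack: [3]
STORE_FAST m → m=3. Stack: []
LOAD_CONST → push 0. Stack: [0]
STORE_FAST i → i=0. Stack: []
LOAD_FAST i → push 0. Stack: [0]
LOAD_CONST → push 3. Stack: [0, 3]
COMPARE_OP bool(<) → 0 vs 3 = True. Stack: [True]
POP_JUMP_IF_FALSE → pop True; no jump. Stack: []
LOAD_FAST_LOAD_FAST m,m → push 3,3. Stack: [3, 3]
BINARY_OP * → 3 * 3 = 9. Stack: [9]
STORE_FAST m → m=9. Stack: []
LOAD_FAST_LOAD_FAST m,a → push 9,1. Stack: [9, 1]
BINARY_OP ^ → 9 ^ 1 = 8. Stack: [8]
STORE_FAST m → m=8. Stack: []
LOAD_FAST m → push 8. Stack: [8]
LOAD_CONST → push 2. Stack: [8, 2]
BINARY_OP >> → 8 >> 2 = 2. Stack: [2]
STORE_FAST m → m=2. Stack: []
LOAD_FAST i → push 0. Stack: [0]
LOAD_CONST → push 1. Stack: [0, 1]
BINARY_OP + → 0 + 1 = 1. Stack: [1]
STORE_FAST i → i=1. Stack: []
LOAD_FAST i → push 1. Stack: [1]
LOAD_CONST → push 3. Stack: [1, 3]
COMPARE_OP bool(<) → 1 vs 3 = True. Stack: [True]
POP_JUMP_IF_FALSE → pop True; no jump. Stack: []
LOAD_FAST_LOAD_FAST m,m → push 2,2. Stack: [2, 2]
BINARY_OP * → 2 * 2 = 4. Stack: [4]
STORE_FAST m → m=4. Stack: []
LOAD_FAST_LOAD_FAST m,a → push 4,1. Stack: [4, 1]
BINARY_OP ^ → 4 ^ 1 = 5. Stack: [5]
STORE_FAST m → m=5. Stack: []
LOAD_FAST m → push 5. Stack: [5]
LOAD_CONST → push 2. Stack: [5, 2]
BINARY_OP >> → 5 >> 2 = 1. Stack: [1]
STORE_FAST m → m=1. Stack: []
LOAD_FAST i → push 1. Stack: [1]
LOAD_CONST → push 1. Stack: [1, 1]
BINARY_OP + → 1 + 1 = 2. Stack: [2]
STORE_FAST i → i=2. Stack: []
LOAD_FAST i → push 2. Stack: [2]
LOAD_CONST → push 3. Stack: [2, 3]
COMPARE_OP bool(<) → 2 vs 3 = True. Stack: [True]
POP_JUMP_IF_FALSE → pop True; no jump. Stack: []
LOAD_FAST_LOAD_FAST m,m → push 1,1. Stack: [1, 1]
BINARY_OP * → 1 * 1 = 1. Stack: [1]
STORE_FAST m → m=1. Stack: []
LOAD_FAST_LOAD_FAST m,a → push 1,1. Stack: [1, 1]
BINARY_OP ^ → 1 ^ 1 = 0. Stack: [0]
STORE_FAST m → m=0. Stack: []
LOAD_FAST m → push 0. Stack: [0]
LOAD_CONST → push 2. Stack: [0, 2]
BINARY_OP >> → 0 >> 2 = 0. Stack: [0]
STORE_FAST m → m=0. Stack: []
LOAD_FAST i → push 2. Stack: [2]
LOAD_CONST → push 1. Stack: [2, 1]
BINARY_OP + → 2 + 1 = 3. Stack: [3]
STORE_FAST i → i=3. Stack: []
LOAD_FAST i → push 3. Stack: [3]
LOAD_CONST → push 3. Stack: [3, 3]
COMPARE_OP bool(<) → 3 vs 3 = False. Stack: [False]
POP_JUMP_IF_FALSE → pop False; jump. Stack: []
LOAD_FAST m → push 0. Stack: [0]
RETURN_VALUE → return 0.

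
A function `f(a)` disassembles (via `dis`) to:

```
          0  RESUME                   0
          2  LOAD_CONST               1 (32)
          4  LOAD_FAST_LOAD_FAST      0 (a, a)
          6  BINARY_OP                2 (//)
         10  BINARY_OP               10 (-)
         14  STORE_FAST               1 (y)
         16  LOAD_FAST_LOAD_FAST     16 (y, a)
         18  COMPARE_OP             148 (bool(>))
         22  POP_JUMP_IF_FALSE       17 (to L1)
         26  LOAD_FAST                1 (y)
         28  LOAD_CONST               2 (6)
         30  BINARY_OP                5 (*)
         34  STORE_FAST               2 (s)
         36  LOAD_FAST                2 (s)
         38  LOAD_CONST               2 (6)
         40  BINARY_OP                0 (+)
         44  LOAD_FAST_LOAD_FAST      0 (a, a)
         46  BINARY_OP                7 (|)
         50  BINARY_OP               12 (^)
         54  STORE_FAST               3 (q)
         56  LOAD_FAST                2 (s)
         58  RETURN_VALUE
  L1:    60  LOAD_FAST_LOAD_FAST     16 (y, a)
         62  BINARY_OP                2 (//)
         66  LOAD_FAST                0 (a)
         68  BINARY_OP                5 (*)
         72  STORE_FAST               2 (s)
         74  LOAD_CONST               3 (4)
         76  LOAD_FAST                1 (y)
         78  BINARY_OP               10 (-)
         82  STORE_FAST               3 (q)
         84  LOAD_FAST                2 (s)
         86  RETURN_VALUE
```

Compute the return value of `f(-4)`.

LOAD_CONST → push 32. Stack: [32]
LOAD_FAST_LOAD_FAST a,a → push -4,-4. Stack: [32, -4, -4]
BINARY_OP // → -4 // -4 = 1. Stack: [32, 1]
BINARY_OP - → 32 - 1 = 31. Stack: [31]
STORE_FAST y → y=31. Stack: []
LOAD_FAST_LOAD_FAST y,a → push 31,-4. Stack: [31, -4]
COMPARE_OP bool(>) → 31 vs -4 = True. Stack: [True]
POP_JUMP_IF_FALSE → pop True; no jump. Stack: []
LOAD_FAST y → push 31. Stack: [31]
LOAD_CONST → push 6. Stack: [31, 6]
BINARY_OP * → 31 * 6 = 186. Stack: [186]
STORE_FAST s → s=186. Stack: []
LOAD_FAST s → push 186. Stack: [186]
LOAD_CONST → push 6. Stack: [186, 6]
BINARY_OP + → 186 + 6 = 192. Stack: [192]
LOAD_FAST_LOAD_FAST a,a → push -4,-4. Stack: [192, -4, -4]
BINARY_OP | → -4 | -4 = -4. Stack: [192, -4]
BINARY_OP ^ → 192 ^ -4 = -196. Stack: [-196]
STORE_FAST q → q=-196. Stack: []
LOAD_FAST s → push 186. Stack: [186]
RETURN_VALUE → return 186.

186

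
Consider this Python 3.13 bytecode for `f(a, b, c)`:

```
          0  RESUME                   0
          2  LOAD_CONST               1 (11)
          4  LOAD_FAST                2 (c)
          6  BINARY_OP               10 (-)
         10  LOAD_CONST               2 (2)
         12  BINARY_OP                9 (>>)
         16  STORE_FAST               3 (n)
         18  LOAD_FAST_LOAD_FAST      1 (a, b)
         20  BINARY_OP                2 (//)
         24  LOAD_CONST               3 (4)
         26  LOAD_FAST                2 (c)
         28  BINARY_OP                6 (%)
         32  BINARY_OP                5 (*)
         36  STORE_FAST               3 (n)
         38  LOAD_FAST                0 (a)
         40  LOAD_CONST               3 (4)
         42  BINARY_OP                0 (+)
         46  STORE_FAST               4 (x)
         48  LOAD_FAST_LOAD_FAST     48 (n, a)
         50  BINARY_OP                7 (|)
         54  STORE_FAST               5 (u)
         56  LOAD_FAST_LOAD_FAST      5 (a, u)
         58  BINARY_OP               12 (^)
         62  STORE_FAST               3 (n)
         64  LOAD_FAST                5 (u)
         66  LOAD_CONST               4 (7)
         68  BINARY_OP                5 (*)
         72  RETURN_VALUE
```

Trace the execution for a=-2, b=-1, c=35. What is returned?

-14

LOAD_CONST → push 11. Stack: [11]
LOAD_FAST c → push 35. Stack: [11, 35]
BINARY_OP - → 11 - 35 = -24. Stack: [-24]
LOAD_CONST → push 2. Stack: [-24, 2]
BINARY_OP >> → -24 >> 2 = -6. Stack: [-6]
STORE_FAST n → n=-6. Stack: []
LOAD_FAST_LOAD_FAST a,b → push -2,-1. Stack: [-2, -1]
BINARY_OP // → -2 // -1 = 2. Stack: [2]
LOAD_CONST → push 4. Stack: [2, 4]
LOAD_FAST c → push 35. Stack: [2, 4, 35]
BINARY_OP % → 4 % 35 = 4. Stack: [2, 4]
BINARY_OP * → 2 * 4 = 8. Stack: [8]
STORE_FAST n → n=8. Stack: []
LOAD_FAST a → push -2. Stack: [-2]
LOAD_CONST → push 4. Stack: [-2, 4]
BINARY_OP + → -2 + 4 = 2. Stack: [2]
STORE_FAST x → x=2. Stack: []
LOAD_FAST_LOAD_FAST n,a → push 8,-2. Stack: [8, -2]
BINARY_OP | → 8 | -2 = -2. Stack: [-2]
STORE_FAST u → u=-2. Stack: []
LOAD_FAST_LOAD_FAST a,u → push -2,-2. Stack: [-2, -2]
BINARY_OP ^ → -2 ^ -2 = 0. Stack: [0]
STORE_FAST n → n=0. Stack: []
LOAD_FAST u → push -2. Stack: [-2]
LOAD_CONST → push 7. Stack: [-2, 7]
BINARY_OP * → -2 * 7 = -14. Stack: [-14]
RETURN_VALUE → return -14.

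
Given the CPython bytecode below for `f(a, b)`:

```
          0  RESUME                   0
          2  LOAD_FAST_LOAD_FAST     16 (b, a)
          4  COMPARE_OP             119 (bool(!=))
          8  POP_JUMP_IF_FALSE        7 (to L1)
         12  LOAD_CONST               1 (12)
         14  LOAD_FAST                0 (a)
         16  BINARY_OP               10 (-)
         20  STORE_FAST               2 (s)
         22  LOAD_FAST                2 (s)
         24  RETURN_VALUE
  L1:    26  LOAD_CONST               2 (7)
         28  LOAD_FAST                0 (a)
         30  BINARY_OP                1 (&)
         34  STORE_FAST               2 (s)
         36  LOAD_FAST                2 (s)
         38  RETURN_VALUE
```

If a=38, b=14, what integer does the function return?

LOAD_FAST_LOAD_FAST b,a → push 14,38. Stack: [14, 38]
COMPARE_OP bool(!=) → 14 vs 38 = True. Stack: [True]
POP_JUMP_IF_FALSE → pop True; no jump. Stack: []
LOAD_CONST → push 12. Stack: [12]
LOAD_FAST a → push 38. Stack: [12, 38]
BINARY_OP - → 12 - 38 = -26. Stack: [-26]
STORE_FAST s → s=-26. Stack: []
LOAD_FAST s → push -26. Stack: [-26]
RETURN_VALUE → return -26.

-26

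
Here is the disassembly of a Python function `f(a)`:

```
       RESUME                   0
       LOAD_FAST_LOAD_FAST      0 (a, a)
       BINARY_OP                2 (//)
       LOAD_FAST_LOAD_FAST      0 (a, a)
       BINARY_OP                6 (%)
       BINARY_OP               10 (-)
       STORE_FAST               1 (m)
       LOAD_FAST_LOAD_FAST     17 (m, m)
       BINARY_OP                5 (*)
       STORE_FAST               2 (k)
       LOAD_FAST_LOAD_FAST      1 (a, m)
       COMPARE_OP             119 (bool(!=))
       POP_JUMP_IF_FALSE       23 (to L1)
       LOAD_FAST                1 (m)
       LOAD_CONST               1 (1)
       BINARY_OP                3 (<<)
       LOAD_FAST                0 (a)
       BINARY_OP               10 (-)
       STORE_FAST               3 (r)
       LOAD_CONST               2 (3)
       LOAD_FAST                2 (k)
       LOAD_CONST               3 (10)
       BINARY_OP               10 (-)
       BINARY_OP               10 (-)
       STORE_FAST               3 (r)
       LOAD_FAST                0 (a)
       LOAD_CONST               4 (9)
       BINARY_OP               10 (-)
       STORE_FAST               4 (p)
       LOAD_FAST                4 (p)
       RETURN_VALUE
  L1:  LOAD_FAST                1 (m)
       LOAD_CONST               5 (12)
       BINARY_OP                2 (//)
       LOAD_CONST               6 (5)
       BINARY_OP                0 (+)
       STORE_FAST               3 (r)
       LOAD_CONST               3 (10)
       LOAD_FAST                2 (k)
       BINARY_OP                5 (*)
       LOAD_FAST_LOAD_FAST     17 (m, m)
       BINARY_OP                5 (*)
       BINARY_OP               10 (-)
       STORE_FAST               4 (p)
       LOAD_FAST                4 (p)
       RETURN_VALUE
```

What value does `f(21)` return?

LOAD_FAST_LOAD_FAST a,a → push 21,21. Stack: [21, 21]
BINARY_OP // → 21 // 21 = 1. Stack: [1]
LOAD_FAST_LOAD_FAST a,a → push 21,21. Stack: [1, 21, 21]
BINARY_OP % → 21 % 21 = 0. Stack: [1, 0]
BINARY_OP - → 1 - 0 = 1. Stack: [1]
STORE_FAST m → m=1. Stack: []
LOAD_FAST_LOAD_FAST m,m → push 1,1. Stack: [1, 1]
BINARY_OP * → 1 * 1 = 1. Stack: [1]
STORE_FAST k → k=1. Stack: []
LOAD_FAST_LOAD_FAST a,m → push 21,1. Stack: [21, 1]
COMPARE_OP bool(!=) → 21 vs 1 = True. Stack: [True]
POP_JUMP_IF_FALSE → pop True; no jump. Stack: []
LOAD_FAST m → push 1. Stack: [1]
LOAD_CONST → push 1. Stack: [1, 1]
BINARY_OP << → 1 << 1 = 2. Stack: [2]
LOAD_FAST a → push 21. Stack: [2, 21]
BINARY_OP - → 2 - 21 = -19. Stack: [-19]
STORE_FAST r → r=-19. Stack: []
LOAD_CONST → push 3. Stack: [3]
LOAD_FAST k → push 1. Stack: [3, 1]
LOAD_CONST → push 10. Stack: [3, 1, 10]
BINARY_OP - → 1 - 10 = -9. Stack: [3, -9]
BINARY_OP - → 3 - -9 = 12. Stack: [12]
STORE_FAST r → r=12. Stack: []
LOAD_FAST a → push 21. Stack: [21]
LOAD_CONST → push 9. Stack: [21, 9]
BINARY_OP - → 21 - 9 = 12. Stack: [12]
STORE_FAST p → p=12. Stack: []
LOAD_FAST p → push 12. Stack: [12]
RETURN_VALUE → return 12.

12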